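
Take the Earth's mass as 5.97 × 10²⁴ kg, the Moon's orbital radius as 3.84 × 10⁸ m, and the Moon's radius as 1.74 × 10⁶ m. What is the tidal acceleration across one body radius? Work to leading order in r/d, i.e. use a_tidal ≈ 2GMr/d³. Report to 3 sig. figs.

Δg = 2GMr/d³
   = 2 × (6.674 × 10⁻¹¹) × (5.97 × 10²⁴) × (1.74 × 10⁶) / (3.84 × 10⁸)³
   = 2.45 × 10⁻⁵ m/s²

2.45 × 10⁻⁵ m/s²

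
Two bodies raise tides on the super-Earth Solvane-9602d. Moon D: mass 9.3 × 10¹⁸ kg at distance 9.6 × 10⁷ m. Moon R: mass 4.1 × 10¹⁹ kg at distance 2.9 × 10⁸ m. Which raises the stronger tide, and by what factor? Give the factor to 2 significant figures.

Tidal stretch scales as M/d³; compute that for each body.
Moon D: (9.3 × 10¹⁸) / (9.6 × 10⁷)³ = 1.051 × 10⁻⁵
Moon R: (4.1 × 10¹⁹) / (2.9 × 10⁸)³ = 1.681 × 10⁻⁶
Ratio (larger/smaller) = 6.3

Moon D, by a factor of ≈ 6.3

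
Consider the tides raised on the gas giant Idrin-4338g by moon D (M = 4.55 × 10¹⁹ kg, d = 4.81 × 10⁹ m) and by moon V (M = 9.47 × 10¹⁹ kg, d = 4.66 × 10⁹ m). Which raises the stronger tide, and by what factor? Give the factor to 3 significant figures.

The tide-raising term goes as M/d³ (the gradient of a 1/d² field).
Moon D: (4.55 × 10¹⁹) / (4.81 × 10⁹)³ = 4.089 × 10⁻¹⁰
Moon V: (9.47 × 10¹⁹) / (4.66 × 10⁹)³ = 9.358 × 10⁻¹⁰
Ratio (larger/smaller) = 2.29

Moon V, by a factor of ≈ 2.29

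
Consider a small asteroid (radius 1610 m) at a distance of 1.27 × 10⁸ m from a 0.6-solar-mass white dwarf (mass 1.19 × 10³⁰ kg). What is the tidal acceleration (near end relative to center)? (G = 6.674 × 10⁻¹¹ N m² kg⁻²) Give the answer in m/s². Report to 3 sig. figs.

1.25 × 10⁻¹ m/s²

The tidal stretch is the gradient of GM/d² times the body's extent r, hence the 1/d³ dependence.
Δg = 2GMr/d³
   = 2 × (6.674 × 10⁻¹¹) × (1.19 × 10³⁰) × (1610) / (1.27 × 10⁸)³
   = 1.25 × 10⁻¹ m/s²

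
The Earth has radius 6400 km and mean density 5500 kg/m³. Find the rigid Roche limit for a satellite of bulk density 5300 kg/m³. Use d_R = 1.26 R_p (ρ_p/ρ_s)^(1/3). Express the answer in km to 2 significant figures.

d_R = 1.26 × 6400 km × (5500/5300)^(1/3)
    = 8200 km

8200 km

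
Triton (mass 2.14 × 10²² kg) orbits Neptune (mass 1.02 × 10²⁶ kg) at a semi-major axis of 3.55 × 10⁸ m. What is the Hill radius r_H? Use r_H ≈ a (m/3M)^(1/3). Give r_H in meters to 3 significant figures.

1.46 × 10⁷ m

r_H ≈ a (m/3M)^(1/3)
    = (3.55 × 10⁸) × (2.14 × 10²² / (3 × 1.02 × 10²⁶))^(1/3)
    = 1.46 × 10⁷ m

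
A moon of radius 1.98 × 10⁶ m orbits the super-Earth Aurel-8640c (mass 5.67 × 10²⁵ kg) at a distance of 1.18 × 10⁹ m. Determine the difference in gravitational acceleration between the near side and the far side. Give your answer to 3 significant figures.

a_tidal = 4GMr/d³
        = 4 × (6.674 × 10⁻¹¹) × (5.67 × 10²⁵) × (1.98 × 10⁶) / (1.18 × 10⁹)³
        = 1.82 × 10⁻⁵ m/s²

1.82 × 10⁻⁵ m/s²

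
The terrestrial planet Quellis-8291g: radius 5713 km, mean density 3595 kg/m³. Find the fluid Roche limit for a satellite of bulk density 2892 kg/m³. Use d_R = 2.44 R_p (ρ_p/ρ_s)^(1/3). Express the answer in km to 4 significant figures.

14990 km

d_R = 2.44 × 5713 km × (3595/2892)^(1/3)
    = 14990 km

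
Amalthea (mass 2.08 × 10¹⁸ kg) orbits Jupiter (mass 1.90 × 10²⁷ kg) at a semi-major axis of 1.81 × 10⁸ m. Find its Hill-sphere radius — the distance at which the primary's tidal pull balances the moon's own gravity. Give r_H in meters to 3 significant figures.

r_H ≈ a (m/3M)^(1/3)
    = (1.81 × 10⁸) × (2.08 × 10¹⁸ / (3 × 1.90 × 10²⁷))^(1/3)
    = 1.29 × 10⁵ m

1.29 × 10⁵ m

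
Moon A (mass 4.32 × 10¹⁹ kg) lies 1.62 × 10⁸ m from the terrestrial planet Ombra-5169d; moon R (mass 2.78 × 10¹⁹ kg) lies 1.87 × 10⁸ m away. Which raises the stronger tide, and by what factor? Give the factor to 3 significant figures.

Moon A, by a factor of ≈ 2.39

The tide-raising term goes as M/d³ (the gradient of a 1/d² field).
Moon A: (4.32 × 10¹⁹) / (1.62 × 10⁸)³ = 1.016 × 10⁻⁵
Moon R: (2.78 × 10¹⁹) / (1.87 × 10⁸)³ = 4.251 × 10⁻⁶
Ratio (larger/smaller) = 2.39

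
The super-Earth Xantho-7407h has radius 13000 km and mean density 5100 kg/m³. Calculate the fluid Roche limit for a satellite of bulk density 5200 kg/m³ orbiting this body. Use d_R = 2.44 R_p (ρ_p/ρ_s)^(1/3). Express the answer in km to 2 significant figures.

32000 km

d_R = 2.44 × 13000 km × (5100/5200)^(1/3)
    = 32000 km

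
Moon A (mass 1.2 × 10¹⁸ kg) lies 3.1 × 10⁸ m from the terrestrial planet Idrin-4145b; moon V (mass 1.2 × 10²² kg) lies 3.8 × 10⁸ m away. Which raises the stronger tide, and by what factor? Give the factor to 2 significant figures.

Moon V, by a factor of ≈ 5400

The tide-raising term goes as M/d³ (the gradient of a 1/d² field).
Moon A: (1.2 × 10¹⁸) / (3.1 × 10⁸)³ = 4.028 × 10⁻⁸
Moon V: (1.2 × 10²²) / (3.8 × 10⁸)³ = 2.187 × 10⁻⁴
Ratio (larger/smaller) = 5400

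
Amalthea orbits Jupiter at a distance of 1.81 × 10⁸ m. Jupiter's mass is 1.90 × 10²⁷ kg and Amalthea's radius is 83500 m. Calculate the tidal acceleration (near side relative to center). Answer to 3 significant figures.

Δa = 2GMr/d³
   = 2 × (6.674 × 10⁻¹¹) × (1.90 × 10²⁷) × (83500) / (1.81 × 10⁸)³
   = 3.57 × 10⁻³ m/s²

3.57 × 10⁻³ m/s²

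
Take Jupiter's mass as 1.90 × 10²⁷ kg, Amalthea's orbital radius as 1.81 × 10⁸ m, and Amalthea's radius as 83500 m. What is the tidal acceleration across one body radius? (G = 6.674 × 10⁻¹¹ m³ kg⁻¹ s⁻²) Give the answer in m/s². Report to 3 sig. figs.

3.57 × 10⁻³ m/s²

Δa = 2GMr/d³
   = 2 × (6.674 × 10⁻¹¹) × (1.90 × 10²⁷) × (83500) / (1.81 × 10⁸)³
   = 3.57 × 10⁻³ m/s²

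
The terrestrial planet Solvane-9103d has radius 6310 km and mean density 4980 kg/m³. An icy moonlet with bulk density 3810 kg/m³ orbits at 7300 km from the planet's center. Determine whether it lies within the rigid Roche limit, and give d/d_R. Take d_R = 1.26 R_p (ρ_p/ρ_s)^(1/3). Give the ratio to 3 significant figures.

inside; d/d_R ≈ 0.840

d_R = 1.26 × (6310 km) × (4980/3810)^(1/3) = 8693 km
d/d_R = (7300) / (8693) = 0.840
Since d/d_R < 1, the body is inside the Roche limit.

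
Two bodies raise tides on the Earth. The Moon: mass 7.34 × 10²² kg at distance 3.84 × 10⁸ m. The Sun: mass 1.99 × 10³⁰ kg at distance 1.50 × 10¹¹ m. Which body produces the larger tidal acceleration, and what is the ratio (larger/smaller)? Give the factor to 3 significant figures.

Tidal acceleration ∝ M/d³, so compare M/d³ for each.
The Moon: (7.34 × 10²²) / (3.84 × 10⁸)³ = 1.296 × 10⁻³
The Sun: (1.99 × 10³⁰) / (1.50 × 10¹¹)³ = 5.896 × 10⁻⁴
Ratio (larger/smaller) = 2.20

The Moon, by a factor of ≈ 2.20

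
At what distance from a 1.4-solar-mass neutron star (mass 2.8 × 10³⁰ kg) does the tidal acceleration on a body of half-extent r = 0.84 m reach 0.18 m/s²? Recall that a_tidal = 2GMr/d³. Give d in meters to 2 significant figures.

1.2 × 10⁷ m

2GMr/d³ = a_tidal  ⇒  d = (2GMr / a_tidal)^(1/3)
d = (2 × 6.674×10⁻¹¹ × (2.8 × 10³⁰) × (0.84) / (0.18))^(1/3)
  = 1.2 × 10⁷ m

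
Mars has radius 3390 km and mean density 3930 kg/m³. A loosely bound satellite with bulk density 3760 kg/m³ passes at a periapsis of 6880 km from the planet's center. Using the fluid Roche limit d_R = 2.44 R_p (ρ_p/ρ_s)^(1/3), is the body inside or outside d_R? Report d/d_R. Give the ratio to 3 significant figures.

inside; d/d_R ≈ 0.820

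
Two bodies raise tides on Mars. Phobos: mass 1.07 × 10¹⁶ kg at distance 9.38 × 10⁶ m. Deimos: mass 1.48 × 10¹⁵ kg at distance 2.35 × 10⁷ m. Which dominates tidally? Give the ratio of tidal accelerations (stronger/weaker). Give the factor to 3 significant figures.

Phobos, by a factor of ≈ 114

The tide-raising term goes as M/d³ (the gradient of a 1/d² field).
Phobos: (1.07 × 10¹⁶) / (9.38 × 10⁶)³ = 1.297 × 10⁻⁵
Deimos: (1.48 × 10¹⁵) / (2.35 × 10⁷)³ = 1.140 × 10⁻⁷
Ratio (larger/smaller) = 114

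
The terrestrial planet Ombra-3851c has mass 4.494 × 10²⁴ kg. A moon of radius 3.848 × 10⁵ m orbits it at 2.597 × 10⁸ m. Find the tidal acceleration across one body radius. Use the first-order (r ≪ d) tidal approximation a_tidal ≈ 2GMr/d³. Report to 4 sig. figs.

Differencing GM/(d−r)² and GM/d² to first order in r/d gives 2GMr/d³.
Δg = 2GMr/d³
   = 2 × (6.674 × 10⁻¹¹) × (4.494 × 10²⁴) × (3.848 × 10⁵) / (2.597 × 10⁸)³
   = 1.318 × 10⁻⁵ m/s²

1.318 × 10⁻⁵ m/s²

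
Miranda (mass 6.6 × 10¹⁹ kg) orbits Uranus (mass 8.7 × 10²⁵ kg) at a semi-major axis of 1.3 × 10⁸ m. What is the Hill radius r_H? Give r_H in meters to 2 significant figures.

r_H ≈ a (m/3M)^(1/3)
    = (1.3 × 10⁸) × (6.6 × 10¹⁹ / (3 × 8.7 × 10²⁵))^(1/3)
    = 8.2 × 10⁵ m

8.2 × 10⁵ m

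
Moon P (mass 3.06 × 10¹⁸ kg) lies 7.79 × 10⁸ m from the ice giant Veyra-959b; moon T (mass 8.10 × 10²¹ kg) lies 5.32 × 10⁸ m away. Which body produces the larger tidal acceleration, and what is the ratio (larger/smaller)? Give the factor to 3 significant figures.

The tide-raising term goes as M/d³ (the gradient of a 1/d² field).
Moon P: (3.06 × 10¹⁸) / (7.79 × 10⁸)³ = 6.473 × 10⁻⁹
Moon T: (8.10 × 10²¹) / (5.32 × 10⁸)³ = 5.380 × 10⁻⁵
Ratio (larger/smaller) = 8310

Moon T, by a factor of ≈ 8310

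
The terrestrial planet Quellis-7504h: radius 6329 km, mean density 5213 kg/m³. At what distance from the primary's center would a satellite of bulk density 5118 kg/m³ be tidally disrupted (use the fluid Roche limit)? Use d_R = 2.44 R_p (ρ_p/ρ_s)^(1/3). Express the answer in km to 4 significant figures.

d_R = 2.44 × 6329 km × (5213/5118)^(1/3)
    = 15540 km

15540 km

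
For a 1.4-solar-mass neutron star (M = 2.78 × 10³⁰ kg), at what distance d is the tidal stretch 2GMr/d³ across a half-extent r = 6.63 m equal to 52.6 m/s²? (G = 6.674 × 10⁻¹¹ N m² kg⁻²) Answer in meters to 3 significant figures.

2GMr/d³ = a_tidal  ⇒  d = (2GMr / a_tidal)^(1/3)
d = (2 × 6.674×10⁻¹¹ × (2.78 × 10³⁰) × (6.63) / (52.6))^(1/3)
  = 3.60 × 10⁶ m

3.60 × 10⁶ m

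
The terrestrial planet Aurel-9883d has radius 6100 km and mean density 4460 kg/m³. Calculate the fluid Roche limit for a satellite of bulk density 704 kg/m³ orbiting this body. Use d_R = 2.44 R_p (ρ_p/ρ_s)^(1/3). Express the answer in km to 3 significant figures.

d_R = 2.44 × 6100 km × (4460/704)^(1/3)
    = 27500 km

27500 km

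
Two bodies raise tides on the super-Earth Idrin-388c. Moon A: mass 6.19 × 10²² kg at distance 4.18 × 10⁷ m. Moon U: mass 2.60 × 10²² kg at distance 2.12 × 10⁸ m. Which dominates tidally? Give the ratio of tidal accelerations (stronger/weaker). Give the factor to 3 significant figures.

The tide-raising term goes as M/d³ (the gradient of a 1/d² field).
Moon A: (6.19 × 10²²) / (4.18 × 10⁷)³ = 8.475 × 10⁻¹
Moon U: (2.60 × 10²²) / (2.12 × 10⁸)³ = 2.729 × 10⁻³
Ratio (larger/smaller) = 311

Moon A, by a factor of ≈ 311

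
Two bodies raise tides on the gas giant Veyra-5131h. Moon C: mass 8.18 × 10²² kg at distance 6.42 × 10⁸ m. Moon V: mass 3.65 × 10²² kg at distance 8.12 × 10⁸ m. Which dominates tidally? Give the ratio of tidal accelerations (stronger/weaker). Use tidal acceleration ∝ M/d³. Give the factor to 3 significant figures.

Moon C, by a factor of ≈ 4.53

Tidal stretch scales as M/d³; compute that for each body.
Moon C: (8.18 × 10²²) / (6.42 × 10⁸)³ = 3.091 × 10⁻⁴
Moon V: (3.65 × 10²²) / (8.12 × 10⁸)³ = 6.817 × 10⁻⁵
Ratio (larger/smaller) = 4.53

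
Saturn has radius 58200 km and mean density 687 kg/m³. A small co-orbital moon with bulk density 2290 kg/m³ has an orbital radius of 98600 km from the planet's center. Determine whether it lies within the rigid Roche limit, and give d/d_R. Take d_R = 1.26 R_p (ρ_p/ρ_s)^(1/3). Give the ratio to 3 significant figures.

outside; d/d_R ≈ 2.01

d_R = 1.26 × (58200 km) × (687/2290)^(1/3) = 49090 km
d/d_R = (98600) / (49090) = 2.01
Since d/d_R > 1, the body is outside the Roche limit.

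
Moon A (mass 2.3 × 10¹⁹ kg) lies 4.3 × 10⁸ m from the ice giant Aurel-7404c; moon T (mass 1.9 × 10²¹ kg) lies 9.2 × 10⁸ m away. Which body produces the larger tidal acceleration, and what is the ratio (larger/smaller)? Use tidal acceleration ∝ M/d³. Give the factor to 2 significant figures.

Tidal acceleration ∝ M/d³, so compare M/d³ for each.
Moon A: (2.3 × 10¹⁹) / (4.3 × 10⁸)³ = 2.893 × 10⁻⁷
Moon T: (1.9 × 10²¹) / (9.2 × 10⁸)³ = 2.440 × 10⁻⁶
Ratio (larger/smaller) = 8.4

Moon T, by a factor of ≈ 8.4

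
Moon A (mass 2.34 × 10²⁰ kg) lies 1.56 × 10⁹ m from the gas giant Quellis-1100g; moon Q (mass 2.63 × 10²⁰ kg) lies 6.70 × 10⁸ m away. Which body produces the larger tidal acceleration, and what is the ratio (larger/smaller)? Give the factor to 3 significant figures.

Moon Q, by a factor of ≈ 14.2

Tidal stretch scales as M/d³; compute that for each body.
Moon A: (2.34 × 10²⁰) / (1.56 × 10⁹)³ = 6.164 × 10⁻⁸
Moon Q: (2.63 × 10²⁰) / (6.70 × 10⁸)³ = 8.744 × 10⁻⁷
Ratio (larger/smaller) = 14.2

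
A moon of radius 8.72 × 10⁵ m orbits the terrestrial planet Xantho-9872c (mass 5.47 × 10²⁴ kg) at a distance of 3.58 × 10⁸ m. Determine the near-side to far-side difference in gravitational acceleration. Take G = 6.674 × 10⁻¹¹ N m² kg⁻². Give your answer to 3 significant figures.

a_tidal = 4GMr/d³
        = 4 × (6.674 × 10⁻¹¹) × (5.47 × 10²⁴) × (8.72 × 10⁵) / (3.58 × 10⁸)³
        = 2.78 × 10⁻⁵ m/s²

2.78 × 10⁻⁵ m/s²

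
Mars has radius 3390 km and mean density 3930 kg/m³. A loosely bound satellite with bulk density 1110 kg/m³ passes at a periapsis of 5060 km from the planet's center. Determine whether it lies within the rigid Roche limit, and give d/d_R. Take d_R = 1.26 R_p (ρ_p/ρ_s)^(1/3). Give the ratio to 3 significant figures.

inside; d/d_R ≈ 0.777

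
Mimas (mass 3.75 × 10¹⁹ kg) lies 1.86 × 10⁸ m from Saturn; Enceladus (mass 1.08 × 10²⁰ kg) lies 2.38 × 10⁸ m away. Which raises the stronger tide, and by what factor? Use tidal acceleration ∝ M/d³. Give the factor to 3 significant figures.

Enceladus, by a factor of ≈ 1.37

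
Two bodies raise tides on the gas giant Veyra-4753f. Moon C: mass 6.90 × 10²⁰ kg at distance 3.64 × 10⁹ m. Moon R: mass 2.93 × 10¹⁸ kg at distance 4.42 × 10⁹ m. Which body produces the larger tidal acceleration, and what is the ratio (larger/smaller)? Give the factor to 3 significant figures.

Moon C, by a factor of ≈ 422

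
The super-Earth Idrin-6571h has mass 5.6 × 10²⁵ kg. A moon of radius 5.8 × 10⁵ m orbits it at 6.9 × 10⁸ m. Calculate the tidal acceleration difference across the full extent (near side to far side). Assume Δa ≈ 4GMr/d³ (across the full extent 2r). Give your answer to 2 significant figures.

Δg = 4GMr/d³
   = 4 × (6.674 × 10⁻¹¹) × (5.6 × 10²⁵) × (5.8 × 10⁵) / (6.9 × 10⁸)³
   = 2.6 × 10⁻⁵ m/s²

2.6 × 10⁻⁵ m/s²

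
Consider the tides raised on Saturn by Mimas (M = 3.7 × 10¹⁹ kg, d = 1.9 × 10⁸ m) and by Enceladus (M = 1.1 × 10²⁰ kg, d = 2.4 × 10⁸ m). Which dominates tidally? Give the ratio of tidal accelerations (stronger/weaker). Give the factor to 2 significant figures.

Enceladus, by a factor of ≈ 1.5

The tide-raising term goes as M/d³ (the gradient of a 1/d² field).
Mimas: (3.7 × 10¹⁹) / (1.9 × 10⁸)³ = 5.394 × 10⁻⁶
Enceladus: (1.1 × 10²⁰) / (2.4 × 10⁸)³ = 7.957 × 10⁻⁶
Ratio (larger/smaller) = 1.5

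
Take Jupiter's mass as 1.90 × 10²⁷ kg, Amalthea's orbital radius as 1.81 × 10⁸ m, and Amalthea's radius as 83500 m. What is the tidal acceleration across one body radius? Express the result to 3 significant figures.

Since r ≪ d, expand the inverse-square field across one radius to get the leading 2GMr/d³ term.
Δa = 2GMr/d³
   = 2 × (6.674 × 10⁻¹¹) × (1.90 × 10²⁷) × (83500) / (1.81 × 10⁸)³
   = 3.57 × 10⁻³ m/s²

3.57 × 10⁻³ m/s²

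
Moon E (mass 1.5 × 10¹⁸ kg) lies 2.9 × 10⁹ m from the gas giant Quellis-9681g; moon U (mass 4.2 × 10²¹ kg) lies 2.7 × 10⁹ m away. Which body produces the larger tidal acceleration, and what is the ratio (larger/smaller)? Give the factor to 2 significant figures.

The tide-raising term goes as M/d³ (the gradient of a 1/d² field).
Moon E: (1.5 × 10¹⁸) / (2.9 × 10⁹)³ = 6.150 × 10⁻¹¹
Moon U: (4.2 × 10²¹) / (2.7 × 10⁹)³ = 2.134 × 10⁻⁷
Ratio (larger/smaller) = 3500

Moon U, by a factor of ≈ 3500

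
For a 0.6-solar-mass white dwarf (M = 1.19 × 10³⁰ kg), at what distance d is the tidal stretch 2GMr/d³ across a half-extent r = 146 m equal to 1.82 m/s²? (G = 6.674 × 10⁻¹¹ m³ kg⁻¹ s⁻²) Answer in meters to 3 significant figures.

2GMr/d³ = a_tidal  ⇒  d = (2GMr / a_tidal)^(1/3)
d = (2 × 6.674×10⁻¹¹ × (1.19 × 10³⁰) × (146) / (1.82))^(1/3)
  = 2.34 × 10⁷ m

2.34 × 10⁷ m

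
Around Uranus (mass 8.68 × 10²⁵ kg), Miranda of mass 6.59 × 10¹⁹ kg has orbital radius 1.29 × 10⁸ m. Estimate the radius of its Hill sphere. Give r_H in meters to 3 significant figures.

r_H ≈ a (m/3M)^(1/3)
    = (1.29 × 10⁸) × (6.59 × 10¹⁹ / (3 × 8.68 × 10²⁵))^(1/3)
    = 8.16 × 10⁵ m

8.16 × 10⁵ m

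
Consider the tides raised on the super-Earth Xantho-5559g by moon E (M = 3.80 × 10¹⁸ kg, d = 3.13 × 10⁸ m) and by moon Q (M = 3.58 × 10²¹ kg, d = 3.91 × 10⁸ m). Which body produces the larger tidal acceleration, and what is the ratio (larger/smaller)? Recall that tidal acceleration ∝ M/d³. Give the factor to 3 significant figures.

Tidal acceleration ∝ M/d³, so compare M/d³ for each.
Moon E: (3.80 × 10¹⁸) / (3.13 × 10⁸)³ = 1.239 × 10⁻⁷
Moon Q: (3.58 × 10²¹) / (3.91 × 10⁸)³ = 5.989 × 10⁻⁵
Ratio (larger/smaller) = 483

Moon Q, by a factor of ≈ 483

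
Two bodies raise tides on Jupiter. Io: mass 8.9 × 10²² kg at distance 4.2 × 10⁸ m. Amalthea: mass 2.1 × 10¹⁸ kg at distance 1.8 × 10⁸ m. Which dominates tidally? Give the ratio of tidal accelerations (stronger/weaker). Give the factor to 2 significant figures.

The tide-raising term goes as M/d³ (the gradient of a 1/d² field).
Io: (8.9 × 10²²) / (4.2 × 10⁸)³ = 1.201 × 10⁻³
Amalthea: (2.1 × 10¹⁸) / (1.8 × 10⁸)³ = 3.601 × 10⁻⁷
Ratio (larger/smaller) = 3300

Io, by a factor of ≈ 3300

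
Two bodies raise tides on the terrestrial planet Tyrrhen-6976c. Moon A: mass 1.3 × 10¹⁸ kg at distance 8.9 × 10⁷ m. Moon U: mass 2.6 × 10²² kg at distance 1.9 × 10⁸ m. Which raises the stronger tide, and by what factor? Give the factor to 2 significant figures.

Tidal stretch scales as M/d³; compute that for each body.
Moon A: (1.3 × 10¹⁸) / (8.9 × 10⁷)³ = 1.844 × 10⁻⁶
Moon U: (2.6 × 10²²) / (1.9 × 10⁸)³ = 3.791 × 10⁻³
Ratio (larger/smaller) = 2100

Moon U, by a factor of ≈ 2100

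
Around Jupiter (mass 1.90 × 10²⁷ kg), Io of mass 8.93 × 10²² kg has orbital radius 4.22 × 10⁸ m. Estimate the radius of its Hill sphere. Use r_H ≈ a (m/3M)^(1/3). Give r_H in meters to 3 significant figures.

r_H ≈ a (m/3M)^(1/3)
    = (4.22 × 10⁸) × (8.93 × 10²² / (3 × 1.90 × 10²⁷))^(1/3)
    = 1.06 × 10⁷ m

1.06 × 10⁷ m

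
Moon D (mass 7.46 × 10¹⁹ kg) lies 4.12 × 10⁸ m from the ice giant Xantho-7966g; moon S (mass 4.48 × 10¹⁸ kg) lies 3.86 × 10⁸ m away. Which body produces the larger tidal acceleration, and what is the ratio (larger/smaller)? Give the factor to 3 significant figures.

Moon D, by a factor of ≈ 13.7

Compare M/d³ for the two perturbers:
Moon D: (7.46 × 10¹⁹) / (4.12 × 10⁸)³ = 1.067 × 10⁻⁶
Moon S: (4.48 × 10¹⁸) / (3.86 × 10⁸)³ = 7.790 × 10⁻⁸
Ratio (larger/smaller) = 13.7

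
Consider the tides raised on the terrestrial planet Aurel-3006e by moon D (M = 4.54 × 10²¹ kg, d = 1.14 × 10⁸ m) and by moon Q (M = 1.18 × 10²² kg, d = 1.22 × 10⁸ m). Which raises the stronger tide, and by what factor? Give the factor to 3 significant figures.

Moon Q, by a factor of ≈ 2.12

Tidal stretch scales as M/d³; compute that for each body.
Moon D: (4.54 × 10²¹) / (1.14 × 10⁸)³ = 3.064 × 10⁻³
Moon Q: (1.18 × 10²²) / (1.22 × 10⁸)³ = 6.498 × 10⁻³
Ratio (larger/smaller) = 2.12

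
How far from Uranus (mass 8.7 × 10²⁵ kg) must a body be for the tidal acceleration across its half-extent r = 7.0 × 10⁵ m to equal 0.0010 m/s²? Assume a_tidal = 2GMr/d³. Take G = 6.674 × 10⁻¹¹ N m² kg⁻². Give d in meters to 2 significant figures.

2.0 × 10⁸ m

2GMr/d³ = a_tidal  ⇒  d = (2GMr / a_tidal)^(1/3)
d = (2 × 6.674×10⁻¹¹ × (8.7 × 10²⁵) × (7.0 × 10⁵) / (0.0010))^(1/3)
  = 2.0 × 10⁸ m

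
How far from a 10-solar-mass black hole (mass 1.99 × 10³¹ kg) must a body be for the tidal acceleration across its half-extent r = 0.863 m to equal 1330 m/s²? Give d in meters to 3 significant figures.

2GMr/d³ = a_tidal  ⇒  d = (2GMr / a_tidal)^(1/3)
d = (2 × 6.674×10⁻¹¹ × (1.99 × 10³¹) × (0.863) / (1330))^(1/3)
  = 1.20 × 10⁶ m

1.20 × 10⁶ m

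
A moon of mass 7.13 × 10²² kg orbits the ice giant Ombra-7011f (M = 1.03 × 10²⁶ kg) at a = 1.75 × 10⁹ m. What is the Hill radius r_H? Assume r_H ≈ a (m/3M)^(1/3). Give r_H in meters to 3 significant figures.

1.07 × 10⁸ m

r_H ≈ a (m/3M)^(1/3)
    = (1.75 × 10⁹) × (7.13 × 10²² / (3 × 1.03 × 10²⁶))^(1/3)
    = 1.07 × 10⁸ m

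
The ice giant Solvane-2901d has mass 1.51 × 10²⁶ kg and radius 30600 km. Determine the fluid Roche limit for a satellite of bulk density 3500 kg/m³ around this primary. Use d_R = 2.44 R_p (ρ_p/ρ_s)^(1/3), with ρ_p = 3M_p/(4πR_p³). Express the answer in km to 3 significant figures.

ρ_p = 3M_p/(4πR_p³) = 3 × (1.51 × 10²⁶) / (4π × (3.06 × 10⁷ m)³) = 1260 kg/m³
d_R = 2.44 × 30600 km × (1260/3500)^(1/3)
    = 53100 km

53100 km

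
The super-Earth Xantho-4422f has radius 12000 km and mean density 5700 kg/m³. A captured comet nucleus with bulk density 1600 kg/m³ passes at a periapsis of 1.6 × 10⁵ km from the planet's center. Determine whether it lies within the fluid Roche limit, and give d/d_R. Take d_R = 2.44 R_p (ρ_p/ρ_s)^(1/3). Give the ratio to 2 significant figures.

outside; d/d_R ≈ 3.6

d_R = 2.44 × (12000 km) × (5700/1600)^(1/3) = 44720 km
d/d_R = (1.6 × 10⁵) / (44720) = 3.6
Since d/d_R > 1, the body is outside the Roche limit.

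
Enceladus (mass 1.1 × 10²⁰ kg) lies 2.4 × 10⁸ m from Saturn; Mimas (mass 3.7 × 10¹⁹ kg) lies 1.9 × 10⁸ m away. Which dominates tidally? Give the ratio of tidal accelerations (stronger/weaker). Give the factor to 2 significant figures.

Enceladus, by a factor of ≈ 1.5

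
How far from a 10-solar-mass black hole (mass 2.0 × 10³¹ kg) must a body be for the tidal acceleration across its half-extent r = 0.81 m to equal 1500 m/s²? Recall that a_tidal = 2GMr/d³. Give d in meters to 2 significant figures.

1.1 × 10⁶ m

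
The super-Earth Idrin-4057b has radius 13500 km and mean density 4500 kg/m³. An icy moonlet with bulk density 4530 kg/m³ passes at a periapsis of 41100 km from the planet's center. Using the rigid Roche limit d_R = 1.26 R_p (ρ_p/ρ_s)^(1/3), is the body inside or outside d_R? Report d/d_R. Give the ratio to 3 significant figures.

d_R = 1.26 × (13500 km) × (4500/4530)^(1/3) = 16970 km
d/d_R = (41100) / (16970) = 2.42
Since d/d_R > 1, the body is outside the Roche limit.

outside; d/d_R ≈ 2.42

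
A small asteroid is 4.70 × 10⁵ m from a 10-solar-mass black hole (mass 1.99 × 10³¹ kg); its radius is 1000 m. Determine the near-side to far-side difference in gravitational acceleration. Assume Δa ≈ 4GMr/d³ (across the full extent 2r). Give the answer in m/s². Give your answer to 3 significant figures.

5.12 × 10⁷ m/s²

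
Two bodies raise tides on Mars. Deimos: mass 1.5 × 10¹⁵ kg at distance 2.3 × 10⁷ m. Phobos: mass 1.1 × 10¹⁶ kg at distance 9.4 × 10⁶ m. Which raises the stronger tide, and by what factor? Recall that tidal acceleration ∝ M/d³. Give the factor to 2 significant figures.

Phobos, by a factor of ≈ 110

The tide-raising term goes as M/d³ (the gradient of a 1/d² field).
Deimos: (1.5 × 10¹⁵) / (2.3 × 10⁷)³ = 1.233 × 10⁻⁷
Phobos: (1.1 × 10¹⁶) / (9.4 × 10⁶)³ = 1.324 × 10⁻⁵
Ratio (larger/smaller) = 110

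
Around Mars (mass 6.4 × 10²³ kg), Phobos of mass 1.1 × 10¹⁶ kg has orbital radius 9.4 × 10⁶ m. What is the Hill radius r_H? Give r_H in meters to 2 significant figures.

1.7 × 10⁴ m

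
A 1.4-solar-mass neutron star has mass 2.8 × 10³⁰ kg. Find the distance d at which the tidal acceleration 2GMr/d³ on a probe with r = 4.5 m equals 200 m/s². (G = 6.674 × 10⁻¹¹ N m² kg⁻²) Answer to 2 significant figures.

2GMr/d³ = a_tidal  ⇒  d = (2GMr / a_tidal)^(1/3)
d = (2 × 6.674×10⁻¹¹ × (2.8 × 10³⁰) × (4.5) / (200))^(1/3)
  = 2.0 × 10⁶ m

2.0 × 10⁶ m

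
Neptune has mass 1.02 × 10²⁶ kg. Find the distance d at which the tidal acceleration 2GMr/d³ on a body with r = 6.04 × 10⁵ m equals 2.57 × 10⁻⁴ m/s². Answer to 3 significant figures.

3.17 × 10⁸ m

2GMr/d³ = a_tidal  ⇒  d = (2GMr / a_tidal)^(1/3)
d = (2 × 6.674×10⁻¹¹ × (1.02 × 10²⁶) × (6.04 × 10⁵) / (2.57 × 10⁻⁴))^(1/3)
  = 3.17 × 10⁸ m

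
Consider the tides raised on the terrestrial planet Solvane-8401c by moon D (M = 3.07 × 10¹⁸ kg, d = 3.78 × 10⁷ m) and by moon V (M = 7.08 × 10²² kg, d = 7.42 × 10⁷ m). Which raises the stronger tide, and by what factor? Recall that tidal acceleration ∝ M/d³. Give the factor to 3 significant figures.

Moon V, by a factor of ≈ 3050

Tidal acceleration ∝ M/d³, so compare M/d³ for each.
Moon D: (3.07 × 10¹⁸) / (3.78 × 10⁷)³ = 5.684 × 10⁻⁵
Moon V: (7.08 × 10²²) / (7.42 × 10⁷)³ = 1.733 × 10⁻¹
Ratio (larger/smaller) = 3050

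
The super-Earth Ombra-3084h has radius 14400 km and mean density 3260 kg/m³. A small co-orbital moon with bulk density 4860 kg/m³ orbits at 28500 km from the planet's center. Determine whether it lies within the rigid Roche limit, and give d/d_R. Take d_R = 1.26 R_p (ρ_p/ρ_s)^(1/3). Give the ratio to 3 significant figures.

outside; d/d_R ≈ 1.79

d_R = 1.26 × (14400 km) × (3260/4860)^(1/3) = 15880 km
d/d_R = (28500) / (15880) = 1.79
Since d/d_R > 1, the body is outside the Roche limit.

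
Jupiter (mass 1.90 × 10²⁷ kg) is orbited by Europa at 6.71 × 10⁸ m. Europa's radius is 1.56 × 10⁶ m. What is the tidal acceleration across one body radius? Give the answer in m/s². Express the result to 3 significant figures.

Since r ≪ d, expand the inverse-square field across one radius to get the leading 2GMr/d³ term.
Δg = 2GMr/d³
   = 2 × (6.674 × 10⁻¹¹) × (1.90 × 10²⁷) × (1.56 × 10⁶) / (6.71 × 10⁸)³
   = 1.31 × 10⁻³ m/s²

1.31 × 10⁻³ m/s²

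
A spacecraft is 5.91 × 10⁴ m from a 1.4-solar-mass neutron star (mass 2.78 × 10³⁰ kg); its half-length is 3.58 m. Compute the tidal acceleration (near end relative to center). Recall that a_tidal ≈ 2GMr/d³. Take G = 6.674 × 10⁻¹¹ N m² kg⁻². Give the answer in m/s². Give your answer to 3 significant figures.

6.44 × 10⁶ m/s²

Since r ≪ d, expand the inverse-square field across one radius to get the leading 2GMr/d³ term.
Δa = 2GMr/d³
   = 2 × (6.674 × 10⁻¹¹) × (2.78 × 10³⁰) × (3.58) / (5.91 × 10⁴)³
   = 6.44 × 10⁶ m/s²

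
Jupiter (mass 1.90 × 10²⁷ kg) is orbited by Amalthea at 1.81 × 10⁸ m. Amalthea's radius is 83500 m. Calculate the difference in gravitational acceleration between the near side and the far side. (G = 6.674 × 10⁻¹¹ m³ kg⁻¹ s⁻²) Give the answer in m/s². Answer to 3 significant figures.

7.14 × 10⁻³ m/s²

The field gradient is 2GM/d³; across the full diameter 2r the difference is 4GMr/d³.
Δg = 4GMr/d³
   = 4 × (6.674 × 10⁻¹¹) × (1.90 × 10²⁷) × (83500) / (1.81 × 10⁸)³
   = 7.14 × 10⁻³ m/s²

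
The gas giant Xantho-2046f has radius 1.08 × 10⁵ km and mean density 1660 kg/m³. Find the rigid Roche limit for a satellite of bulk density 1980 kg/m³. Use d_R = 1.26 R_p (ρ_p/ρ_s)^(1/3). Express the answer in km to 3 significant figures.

d_R = 1.26 × 1.08 × 10⁵ km × (1660/1980)^(1/3)
    = 1.28 × 10⁵ km

1.28 × 10⁵ km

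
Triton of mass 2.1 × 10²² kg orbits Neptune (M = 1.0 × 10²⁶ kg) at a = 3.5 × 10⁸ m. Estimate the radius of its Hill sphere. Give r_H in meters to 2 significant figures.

r_H ≈ a (m/3M)^(1/3)
    = (3.5 × 10⁸) × (2.1 × 10²² / (3 × 1.0 × 10²⁶))^(1/3)
    = 1.4 × 10⁷ m

1.4 × 10⁷ m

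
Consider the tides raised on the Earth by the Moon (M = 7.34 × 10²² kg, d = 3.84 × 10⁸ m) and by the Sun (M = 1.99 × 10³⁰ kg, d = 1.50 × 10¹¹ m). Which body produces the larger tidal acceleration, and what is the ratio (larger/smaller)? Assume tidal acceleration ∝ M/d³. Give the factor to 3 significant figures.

The Moon, by a factor of ≈ 2.20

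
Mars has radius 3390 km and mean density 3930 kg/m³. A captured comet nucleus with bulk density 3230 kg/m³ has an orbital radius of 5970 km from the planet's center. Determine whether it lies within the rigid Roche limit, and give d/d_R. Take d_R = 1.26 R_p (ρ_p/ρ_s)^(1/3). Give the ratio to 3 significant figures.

d_R = 1.26 × (3390 km) × (3930/3230)^(1/3) = 4560 km
d/d_R = (5970) / (4560) = 1.31
Since d/d_R > 1, the body is outside the Roche limit.

outside; d/d_R ≈ 1.31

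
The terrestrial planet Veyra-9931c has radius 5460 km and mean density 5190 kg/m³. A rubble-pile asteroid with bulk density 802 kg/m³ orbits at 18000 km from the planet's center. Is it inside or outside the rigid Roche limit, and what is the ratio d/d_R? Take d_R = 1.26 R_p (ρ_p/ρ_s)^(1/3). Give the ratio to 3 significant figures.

outside; d/d_R ≈ 1.40

d_R = 1.26 × (5460 km) × (5190/802)^(1/3) = 12820 km
d/d_R = (18000) / (12820) = 1.40
Since d/d_R > 1, the body is outside the Roche limit.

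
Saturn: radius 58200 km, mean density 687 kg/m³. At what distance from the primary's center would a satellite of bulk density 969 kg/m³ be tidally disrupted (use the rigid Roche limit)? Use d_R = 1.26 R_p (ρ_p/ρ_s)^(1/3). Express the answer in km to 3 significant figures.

65400 km

d_R = 1.26 × 58200 km × (687/969)^(1/3)
    = 65400 km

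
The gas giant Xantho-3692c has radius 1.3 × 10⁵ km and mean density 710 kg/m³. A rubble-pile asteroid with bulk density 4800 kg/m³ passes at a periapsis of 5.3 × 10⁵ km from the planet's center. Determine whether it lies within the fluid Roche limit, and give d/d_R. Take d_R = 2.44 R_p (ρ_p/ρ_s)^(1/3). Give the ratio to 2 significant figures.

outside; d/d_R ≈ 3.2

d_R = 2.44 × (1.3 × 10⁵ km) × (710/4800)^(1/3) = 1.678 × 10⁵ km
d/d_R = (5.3 × 10⁵) / (1.678 × 10⁵) = 3.2
Since d/d_R > 1, the body is outside the Roche limit.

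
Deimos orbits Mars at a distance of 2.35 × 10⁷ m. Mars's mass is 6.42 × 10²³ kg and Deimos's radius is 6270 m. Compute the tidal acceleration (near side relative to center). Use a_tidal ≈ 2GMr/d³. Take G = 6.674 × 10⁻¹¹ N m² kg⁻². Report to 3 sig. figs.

Δa = 2GMr/d³
   = 2 × (6.674 × 10⁻¹¹) × (6.42 × 10²³) × (6270) / (2.35 × 10⁷)³
   = 4.14 × 10⁻⁵ m/s²

4.14 × 10⁻⁵ m/s²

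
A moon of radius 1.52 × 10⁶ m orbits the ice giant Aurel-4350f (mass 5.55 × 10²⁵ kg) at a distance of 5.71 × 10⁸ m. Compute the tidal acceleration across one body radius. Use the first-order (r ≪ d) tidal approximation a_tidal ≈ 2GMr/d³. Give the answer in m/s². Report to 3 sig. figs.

6.05 × 10⁻⁵ m/s²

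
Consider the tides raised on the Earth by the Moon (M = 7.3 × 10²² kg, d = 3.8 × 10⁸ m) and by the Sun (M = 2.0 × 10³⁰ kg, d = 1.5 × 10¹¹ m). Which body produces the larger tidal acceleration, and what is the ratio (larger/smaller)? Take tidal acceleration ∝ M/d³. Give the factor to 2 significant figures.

The tide-raising term goes as M/d³ (the gradient of a 1/d² field).
The Moon: (7.3 × 10²²) / (3.8 × 10⁸)³ = 1.330 × 10⁻³
The Sun: (2.0 × 10³⁰) / (1.5 × 10¹¹)³ = 5.926 × 10⁻⁴
Ratio (larger/smaller) = 2.2

The Moon, by a factor of ≈ 2.2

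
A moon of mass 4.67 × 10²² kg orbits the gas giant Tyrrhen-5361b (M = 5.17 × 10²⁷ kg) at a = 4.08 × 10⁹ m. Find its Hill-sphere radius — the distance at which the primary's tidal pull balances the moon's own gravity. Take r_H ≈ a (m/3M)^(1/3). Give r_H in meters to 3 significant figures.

5.89 × 10⁷ m

r_H ≈ a (m/3M)^(1/3)
    = (4.08 × 10⁹) × (4.67 × 10²² / (3 × 5.17 × 10²⁷))^(1/3)
    = 5.89 × 10⁷ m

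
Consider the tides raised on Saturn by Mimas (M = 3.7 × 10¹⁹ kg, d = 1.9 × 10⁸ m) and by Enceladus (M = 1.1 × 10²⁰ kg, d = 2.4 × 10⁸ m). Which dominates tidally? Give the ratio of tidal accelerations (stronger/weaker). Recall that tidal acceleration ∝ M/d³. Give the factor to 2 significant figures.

Tidal stretch scales as M/d³; compute that for each body.
Mimas: (3.7 × 10¹⁹) / (1.9 × 10⁸)³ = 5.394 × 10⁻⁶
Enceladus: (1.1 × 10²⁰) / (2.4 × 10⁸)³ = 7.957 × 10⁻⁶
Ratio (larger/smaller) = 1.5

Enceladus, by a factor of ≈ 1.5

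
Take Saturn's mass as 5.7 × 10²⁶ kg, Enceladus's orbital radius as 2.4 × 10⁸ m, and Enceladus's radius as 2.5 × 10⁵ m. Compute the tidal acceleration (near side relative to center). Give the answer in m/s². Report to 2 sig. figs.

Since r ≪ d, expand the inverse-square field across one radius to get the leading 2GMr/d³ term.
a_tidal = 2GMr/d³
        = 2 × (6.674 × 10⁻¹¹) × (5.7 × 10²⁶) × (2.5 × 10⁵) / (2.4 × 10⁸)³
        = 1.4 × 10⁻³ m/s²

1.4 × 10⁻³ m/s²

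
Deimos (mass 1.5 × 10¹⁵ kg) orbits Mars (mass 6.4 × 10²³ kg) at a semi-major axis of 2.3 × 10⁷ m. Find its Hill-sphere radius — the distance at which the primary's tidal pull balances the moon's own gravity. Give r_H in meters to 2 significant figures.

2.1 × 10⁴ m

r_H ≈ a (m/3M)^(1/3)
    = (2.3 × 10⁷) × (1.5 × 10¹⁵ / (3 × 6.4 × 10²³))^(1/3)
    = 2.1 × 10⁴ m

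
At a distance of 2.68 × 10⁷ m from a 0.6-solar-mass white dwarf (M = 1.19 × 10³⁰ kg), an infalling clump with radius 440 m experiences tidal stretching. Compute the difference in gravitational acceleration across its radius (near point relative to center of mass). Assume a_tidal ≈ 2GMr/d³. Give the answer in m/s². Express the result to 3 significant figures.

Differencing GM/(d−r)² and GM/d² to first order in r/d gives 2GMr/d³.
Δa = 2GMr/d³
   = 2 × (6.674 × 10⁻¹¹) × (1.19 × 10³⁰) × (440) / (2.68 × 10⁷)³
   = 3.63 m/s²

3.63 m/s²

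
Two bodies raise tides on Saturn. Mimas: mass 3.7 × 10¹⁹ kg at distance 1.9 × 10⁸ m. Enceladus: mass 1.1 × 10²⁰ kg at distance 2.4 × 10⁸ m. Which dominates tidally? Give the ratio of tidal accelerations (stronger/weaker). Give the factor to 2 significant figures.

Tidal stretch scales as M/d³; compute that for each body.
Mimas: (3.7 × 10¹⁹) / (1.9 × 10⁸)³ = 5.394 × 10⁻⁶
Enceladus: (1.1 × 10²⁰) / (2.4 × 10⁸)³ = 7.957 × 10⁻⁶
Ratio (larger/smaller) = 1.5

Enceladus, by a factor of ≈ 1.5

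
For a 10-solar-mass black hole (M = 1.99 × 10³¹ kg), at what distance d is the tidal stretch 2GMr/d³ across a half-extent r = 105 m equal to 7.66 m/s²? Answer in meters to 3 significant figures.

2GMr/d³ = a_tidal  ⇒  d = (2GMr / a_tidal)^(1/3)
d = (2 × 6.674×10⁻¹¹ × (1.99 × 10³¹) × (105) / (7.66))^(1/3)
  = 3.31 × 10⁷ m

3.31 × 10⁷ m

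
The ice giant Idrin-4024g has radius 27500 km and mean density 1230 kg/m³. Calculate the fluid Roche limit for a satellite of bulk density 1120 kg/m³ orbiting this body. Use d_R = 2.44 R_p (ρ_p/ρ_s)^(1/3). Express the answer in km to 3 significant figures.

d_R = 2.44 × 27500 km × (1230/1120)^(1/3)
    = 69200 km

69200 km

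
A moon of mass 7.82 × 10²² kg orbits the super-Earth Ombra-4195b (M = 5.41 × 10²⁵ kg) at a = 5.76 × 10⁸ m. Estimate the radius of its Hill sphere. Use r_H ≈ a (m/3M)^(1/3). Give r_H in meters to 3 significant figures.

4.52 × 10⁷ m

r_H ≈ a (m/3M)^(1/3)
    = (5.76 × 10⁸) × (7.82 × 10²² / (3 × 5.41 × 10²⁵))^(1/3)
    = 4.52 × 10⁷ m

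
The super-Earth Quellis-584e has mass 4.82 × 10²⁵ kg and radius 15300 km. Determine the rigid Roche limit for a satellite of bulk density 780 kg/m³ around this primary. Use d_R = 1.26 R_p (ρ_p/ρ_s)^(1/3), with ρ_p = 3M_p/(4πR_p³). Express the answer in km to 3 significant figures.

30900 km

ρ_p = 3M_p/(4πR_p³) = 3 × (4.82 × 10²⁵) / (4π × (1.53 × 10⁷ m)³) = 3210 kg/m³
d_R = 1.26 × 15300 km × (3210/780)^(1/3)
    = 30900 km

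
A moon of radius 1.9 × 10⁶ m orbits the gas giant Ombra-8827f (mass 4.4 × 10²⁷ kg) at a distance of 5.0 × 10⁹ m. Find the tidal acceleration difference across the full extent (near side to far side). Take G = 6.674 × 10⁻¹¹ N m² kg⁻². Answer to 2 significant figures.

1.8 × 10⁻⁵ m/s²

Δg = 4GMr/d³
   = 4 × (6.674 × 10⁻¹¹) × (4.4 × 10²⁷) × (1.9 × 10⁶) / (5.0 × 10⁹)³
   = 1.8 × 10⁻⁵ m/s²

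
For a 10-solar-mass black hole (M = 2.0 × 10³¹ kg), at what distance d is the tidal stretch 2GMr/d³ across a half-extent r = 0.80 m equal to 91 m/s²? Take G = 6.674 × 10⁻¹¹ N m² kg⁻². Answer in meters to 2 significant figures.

2.9 × 10⁶ m

2GMr/d³ = a_tidal  ⇒  d = (2GMr / a_tidal)^(1/3)
d = (2 × 6.674×10⁻¹¹ × (2.0 × 10³¹) × (0.80) / (91))^(1/3)
  = 2.9 × 10⁶ m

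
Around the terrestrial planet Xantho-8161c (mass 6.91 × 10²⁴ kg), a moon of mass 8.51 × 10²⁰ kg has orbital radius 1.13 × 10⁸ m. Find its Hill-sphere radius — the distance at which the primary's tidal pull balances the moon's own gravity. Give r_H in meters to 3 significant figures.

r_H ≈ a (m/3M)^(1/3)
    = (1.13 × 10⁸) × (8.51 × 10²⁰ / (3 × 6.91 × 10²⁴))^(1/3)
    = 3.90 × 10⁶ m

3.90 × 10⁶ m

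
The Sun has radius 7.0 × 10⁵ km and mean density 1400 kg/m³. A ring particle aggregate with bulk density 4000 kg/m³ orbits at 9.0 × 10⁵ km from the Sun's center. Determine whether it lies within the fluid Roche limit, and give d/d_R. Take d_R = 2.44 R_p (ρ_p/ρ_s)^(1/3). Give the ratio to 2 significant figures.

d_R = 2.44 × (7.0 × 10⁵ km) × (1400/4000)^(1/3) = 1.204 × 10⁶ km
d/d_R = (9.0 × 10⁵) / (1.204 × 10⁶) = 0.75
Since d/d_R < 1, the body is inside the Roche limit.

inside; d/d_R ≈ 0.75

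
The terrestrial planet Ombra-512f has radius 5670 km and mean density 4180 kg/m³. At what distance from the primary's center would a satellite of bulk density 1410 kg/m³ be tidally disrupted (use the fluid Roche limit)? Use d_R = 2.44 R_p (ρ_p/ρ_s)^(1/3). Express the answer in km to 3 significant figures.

19900 km

d_R = 2.44 × 5670 km × (4180/1410)^(1/3)
    = 19900 km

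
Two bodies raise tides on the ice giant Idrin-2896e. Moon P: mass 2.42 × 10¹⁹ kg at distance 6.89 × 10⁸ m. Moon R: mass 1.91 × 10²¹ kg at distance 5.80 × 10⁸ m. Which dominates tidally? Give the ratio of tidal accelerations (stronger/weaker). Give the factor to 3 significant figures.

Moon R, by a factor of ≈ 132

Tidal acceleration ∝ M/d³, so compare M/d³ for each.
Moon P: (2.42 × 10¹⁹) / (6.89 × 10⁸)³ = 7.399 × 10⁻⁸
Moon R: (1.91 × 10²¹) / (5.80 × 10⁸)³ = 9.789 × 10⁻⁶
Ratio (larger/smaller) = 132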